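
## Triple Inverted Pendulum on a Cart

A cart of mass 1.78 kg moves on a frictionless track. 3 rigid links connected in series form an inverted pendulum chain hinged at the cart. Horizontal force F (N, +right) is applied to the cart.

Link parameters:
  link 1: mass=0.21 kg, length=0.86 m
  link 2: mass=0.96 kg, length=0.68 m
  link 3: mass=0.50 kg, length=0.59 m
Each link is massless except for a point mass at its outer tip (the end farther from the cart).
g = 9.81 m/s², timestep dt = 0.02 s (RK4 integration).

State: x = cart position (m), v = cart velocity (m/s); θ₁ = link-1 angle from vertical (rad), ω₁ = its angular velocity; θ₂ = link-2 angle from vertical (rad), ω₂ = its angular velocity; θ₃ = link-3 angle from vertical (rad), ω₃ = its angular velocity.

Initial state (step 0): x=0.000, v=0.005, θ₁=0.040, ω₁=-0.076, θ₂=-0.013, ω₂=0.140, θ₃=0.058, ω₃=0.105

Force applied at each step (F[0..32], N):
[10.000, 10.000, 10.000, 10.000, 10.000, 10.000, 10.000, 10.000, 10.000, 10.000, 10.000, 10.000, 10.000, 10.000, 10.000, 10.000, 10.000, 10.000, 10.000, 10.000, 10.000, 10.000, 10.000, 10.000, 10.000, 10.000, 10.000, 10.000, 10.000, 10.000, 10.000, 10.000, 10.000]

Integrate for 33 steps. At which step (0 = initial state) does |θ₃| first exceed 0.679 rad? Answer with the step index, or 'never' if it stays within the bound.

apply F[0]=+10.000 → step 1: x=0.001, v=0.110, θ₁=0.038, ω₁=-0.108, θ₂=-0.011, ω₂=0.012, θ₃=0.060, ω₃=0.141
apply F[1]=+10.000 → step 2: x=0.004, v=0.216, θ₁=0.036, ω₁=-0.146, θ₂=-0.012, ω₂=-0.110, θ₃=0.064, ω₃=0.178
apply F[2]=+10.000 → step 3: x=0.010, v=0.322, θ₁=0.032, ω₁=-0.186, θ₂=-0.016, ω₂=-0.232, θ₃=0.068, ω₃=0.218
apply F[3]=+10.000 → step 4: x=0.017, v=0.429, θ₁=0.028, ω₁=-0.227, θ₂=-0.022, ω₂=-0.355, θ₃=0.072, ω₃=0.262
apply F[4]=+10.000 → step 5: x=0.027, v=0.536, θ₁=0.023, ω₁=-0.267, θ₂=-0.030, ω₂=-0.485, θ₃=0.078, ω₃=0.311
apply F[5]=+10.000 → step 6: x=0.039, v=0.645, θ₁=0.018, ω₁=-0.304, θ₂=-0.041, ω₂=-0.624, θ₃=0.085, ω₃=0.367
apply F[6]=+10.000 → step 7: x=0.053, v=0.755, θ₁=0.011, ω₁=-0.337, θ₂=-0.055, ω₂=-0.776, θ₃=0.093, ω₃=0.431
apply F[7]=+10.000 → step 8: x=0.069, v=0.866, θ₁=0.004, ω₁=-0.364, θ₂=-0.072, ω₂=-0.944, θ₃=0.102, ω₃=0.503
apply F[8]=+10.000 → step 9: x=0.087, v=0.978, θ₁=-0.003, ω₁=-0.383, θ₂=-0.093, ω₂=-1.131, θ₃=0.113, ω₃=0.584
apply F[9]=+10.000 → step 10: x=0.108, v=1.092, θ₁=-0.011, ω₁=-0.395, θ₂=-0.118, ω₂=-1.338, θ₃=0.126, ω₃=0.673
apply F[10]=+10.000 → step 11: x=0.131, v=1.206, θ₁=-0.019, ω₁=-0.398, θ₂=-0.147, ω₂=-1.564, θ₃=0.140, ω₃=0.768
apply F[11]=+10.000 → step 12: x=0.156, v=1.322, θ₁=-0.027, ω₁=-0.397, θ₂=-0.180, ω₂=-1.806, θ₃=0.156, ω₃=0.866
apply F[12]=+10.000 → step 13: x=0.184, v=1.437, θ₁=-0.035, ω₁=-0.396, θ₂=-0.219, ω₂=-2.056, θ₃=0.175, ω₃=0.963
apply F[13]=+10.000 → step 14: x=0.214, v=1.553, θ₁=-0.043, ω₁=-0.402, θ₂=-0.263, ω₂=-2.304, θ₃=0.195, ω₃=1.054
apply F[14]=+10.000 → step 15: x=0.246, v=1.669, θ₁=-0.051, ω₁=-0.423, θ₂=-0.311, ω₂=-2.540, θ₃=0.217, ω₃=1.133
apply F[15]=+10.000 → step 16: x=0.281, v=1.785, θ₁=-0.060, ω₁=-0.465, θ₂=-0.364, ω₂=-2.755, θ₃=0.240, ω₃=1.197
apply F[16]=+10.000 → step 17: x=0.317, v=1.900, θ₁=-0.070, ω₁=-0.533, θ₂=-0.421, ω₂=-2.944, θ₃=0.265, ω₃=1.245
apply F[17]=+10.000 → step 18: x=0.357, v=2.015, θ₁=-0.082, ω₁=-0.630, θ₂=-0.482, ω₂=-3.105, θ₃=0.290, ω₃=1.276
apply F[18]=+10.000 → step 19: x=0.398, v=2.130, θ₁=-0.095, ω₁=-0.757, θ₂=-0.545, ω₂=-3.239, θ₃=0.315, ω₃=1.291
apply F[19]=+10.000 → step 20: x=0.442, v=2.244, θ₁=-0.112, ω₁=-0.912, θ₂=-0.611, ω₂=-3.347, θ₃=0.341, ω₃=1.292
apply F[20]=+10.000 → step 21: x=0.488, v=2.358, θ₁=-0.132, ω₁=-1.095, θ₂=-0.679, ω₂=-3.431, θ₃=0.367, ω₃=1.279
apply F[21]=+10.000 → step 22: x=0.536, v=2.472, θ₁=-0.156, ω₁=-1.306, θ₂=-0.748, ω₂=-3.491, θ₃=0.392, ω₃=1.254
apply F[22]=+10.000 → step 23: x=0.587, v=2.586, θ₁=-0.184, ω₁=-1.544, θ₂=-0.818, ω₂=-3.525, θ₃=0.417, ω₃=1.219
apply F[23]=+10.000 → step 24: x=0.640, v=2.698, θ₁=-0.218, ω₁=-1.808, θ₂=-0.889, ω₂=-3.530, θ₃=0.441, ω₃=1.173
apply F[24]=+10.000 → step 25: x=0.695, v=2.810, θ₁=-0.257, ω₁=-2.099, θ₂=-0.959, ω₂=-3.503, θ₃=0.464, ω₃=1.118
apply F[25]=+10.000 → step 26: x=0.752, v=2.921, θ₁=-0.302, ω₁=-2.416, θ₂=-1.029, ω₂=-3.437, θ₃=0.486, ω₃=1.055
apply F[26]=+10.000 → step 27: x=0.811, v=3.029, θ₁=-0.354, ω₁=-2.760, θ₂=-1.097, ω₂=-3.325, θ₃=0.506, ω₃=0.983
apply F[27]=+10.000 → step 28: x=0.873, v=3.134, θ₁=-0.413, ω₁=-3.130, θ₂=-1.161, ω₂=-3.156, θ₃=0.525, ω₃=0.903
apply F[28]=+10.000 → step 29: x=0.937, v=3.234, θ₁=-0.479, ω₁=-3.528, θ₂=-1.222, ω₂=-2.918, θ₃=0.542, ω₃=0.813
apply F[29]=+10.000 → step 30: x=1.002, v=3.327, θ₁=-0.554, ω₁=-3.957, θ₂=-1.278, ω₂=-2.598, θ₃=0.557, ω₃=0.710
apply F[30]=+10.000 → step 31: x=1.070, v=3.410, θ₁=-0.638, ω₁=-4.426, θ₂=-1.326, ω₂=-2.178, θ₃=0.570, ω₃=0.587
apply F[31]=+10.000 → step 32: x=1.139, v=3.476, θ₁=-0.731, ω₁=-4.947, θ₂=-1.364, ω₂=-1.635, θ₃=0.581, ω₃=0.432
apply F[32]=+10.000 → step 33: x=1.209, v=3.516, θ₁=-0.836, ω₁=-5.543, θ₂=-1.390, ω₂=-0.940, θ₃=0.587, ω₃=0.220
max |θ₃| = 0.587 ≤ 0.679 over all 34 states.

Answer: never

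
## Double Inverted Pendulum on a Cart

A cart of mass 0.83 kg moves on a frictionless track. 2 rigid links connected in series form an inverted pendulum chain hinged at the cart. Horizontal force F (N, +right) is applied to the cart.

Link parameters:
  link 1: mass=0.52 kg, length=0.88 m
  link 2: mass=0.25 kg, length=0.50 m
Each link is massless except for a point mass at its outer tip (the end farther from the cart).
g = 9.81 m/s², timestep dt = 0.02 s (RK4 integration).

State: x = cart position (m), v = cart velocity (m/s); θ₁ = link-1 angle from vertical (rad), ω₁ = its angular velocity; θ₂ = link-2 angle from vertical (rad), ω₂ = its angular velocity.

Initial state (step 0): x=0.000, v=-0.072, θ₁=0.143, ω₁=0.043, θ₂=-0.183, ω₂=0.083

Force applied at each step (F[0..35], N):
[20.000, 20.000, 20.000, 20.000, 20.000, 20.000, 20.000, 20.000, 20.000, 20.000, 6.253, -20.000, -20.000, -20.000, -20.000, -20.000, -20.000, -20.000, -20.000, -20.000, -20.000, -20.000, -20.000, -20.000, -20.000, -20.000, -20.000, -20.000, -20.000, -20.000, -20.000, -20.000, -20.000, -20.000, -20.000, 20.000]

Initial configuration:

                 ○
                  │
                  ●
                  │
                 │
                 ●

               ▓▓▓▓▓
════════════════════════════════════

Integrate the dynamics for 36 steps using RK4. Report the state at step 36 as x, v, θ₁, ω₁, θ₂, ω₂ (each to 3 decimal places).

Answer: x=0.030, v=-7.498, θ₁=-3.278, ω₁=-11.924, θ₂=-0.598, ω₂=-11.216

Derivation:
apply F[0]=+20.000 → step 1: x=0.003, v=0.378, θ₁=0.140, ω₁=-0.391, θ₂=-0.184, ω₂=-0.149
apply F[1]=+20.000 → step 2: x=0.015, v=0.830, θ₁=0.127, ω₁=-0.832, θ₂=-0.189, ω₂=-0.369
apply F[2]=+20.000 → step 3: x=0.036, v=1.288, θ₁=0.106, ω₁=-1.289, θ₂=-0.198, ω₂=-0.567
apply F[3]=+20.000 → step 4: x=0.067, v=1.754, θ₁=0.076, ω₁=-1.767, θ₂=-0.211, ω₂=-0.729
apply F[4]=+20.000 → step 5: x=0.107, v=2.229, θ₁=0.035, ω₁=-2.273, θ₂=-0.227, ω₂=-0.845
apply F[5]=+20.000 → step 6: x=0.156, v=2.710, θ₁=-0.015, ω₁=-2.807, θ₂=-0.245, ω₂=-0.905
apply F[6]=+20.000 → step 7: x=0.215, v=3.191, θ₁=-0.077, ω₁=-3.364, θ₂=-0.263, ω₂=-0.908
apply F[7]=+20.000 → step 8: x=0.283, v=3.663, θ₁=-0.150, ω₁=-3.929, θ₂=-0.281, ω₂=-0.866
apply F[8]=+20.000 → step 9: x=0.361, v=4.108, θ₁=-0.234, ω₁=-4.479, θ₂=-0.297, ω₂=-0.808
apply F[9]=+20.000 → step 10: x=0.447, v=4.507, θ₁=-0.329, ω₁=-4.980, θ₂=-0.313, ω₂=-0.787
apply F[10]=+6.253 → step 11: x=0.538, v=4.559, θ₁=-0.430, ω₁=-5.109, θ₂=-0.329, ω₂=-0.837
apply F[11]=-20.000 → step 12: x=0.624, v=4.067, θ₁=-0.528, ω₁=-4.714, θ₂=-0.346, ω₂=-0.845
apply F[12]=-20.000 → step 13: x=0.701, v=3.608, θ₁=-0.619, ω₁=-4.402, θ₂=-0.363, ω₂=-0.815
apply F[13]=-20.000 → step 14: x=0.769, v=3.179, θ₁=-0.705, ω₁=-4.167, θ₂=-0.379, ω₂=-0.737
apply F[14]=-20.000 → step 15: x=0.828, v=2.771, θ₁=-0.786, ω₁=-3.999, θ₂=-0.392, ω₂=-0.613
apply F[15]=-20.000 → step 16: x=0.880, v=2.381, θ₁=-0.865, ω₁=-3.889, θ₂=-0.403, ω₂=-0.447
apply F[16]=-20.000 → step 17: x=0.924, v=2.002, θ₁=-0.942, ω₁=-3.830, θ₂=-0.410, ω₂=-0.248
apply F[17]=-20.000 → step 18: x=0.960, v=1.630, θ₁=-1.018, ω₁=-3.815, θ₂=-0.413, ω₂=-0.021
apply F[18]=-20.000 → step 19: x=0.989, v=1.259, θ₁=-1.095, ω₁=-3.838, θ₂=-0.411, ω₂=0.224
apply F[19]=-20.000 → step 20: x=1.010, v=0.887, θ₁=-1.172, ω₁=-3.895, θ₂=-0.404, ω₂=0.479
apply F[20]=-20.000 → step 21: x=1.024, v=0.508, θ₁=-1.251, ω₁=-3.984, θ₂=-0.391, ω₂=0.736
apply F[21]=-20.000 → step 22: x=1.031, v=0.121, θ₁=-1.332, ω₁=-4.103, θ₂=-0.374, ω₂=0.983
apply F[22]=-20.000 → step 23: x=1.029, v=-0.279, θ₁=-1.415, ω₁=-4.251, θ₂=-0.352, ω₂=1.209
apply F[23]=-20.000 → step 24: x=1.019, v=-0.694, θ₁=-1.502, ω₁=-4.429, θ₂=-0.326, ω₂=1.402
apply F[24]=-20.000 → step 25: x=1.001, v=-1.128, θ₁=-1.593, ω₁=-4.642, θ₂=-0.296, ω₂=1.547
apply F[25]=-20.000 → step 26: x=0.974, v=-1.584, θ₁=-1.688, ω₁=-4.894, θ₂=-0.265, ω₂=1.627
apply F[26]=-20.000 → step 27: x=0.938, v=-2.068, θ₁=-1.789, ω₁=-5.196, θ₂=-0.232, ω₂=1.620
apply F[27]=-20.000 → step 28: x=0.891, v=-2.587, θ₁=-1.896, ω₁=-5.561, θ₂=-0.200, ω₂=1.498
apply F[28]=-20.000 → step 29: x=0.834, v=-3.150, θ₁=-2.012, ω₁=-6.010, θ₂=-0.173, ω₂=1.224
apply F[29]=-20.000 → step 30: x=0.765, v=-3.771, θ₁=-2.137, ω₁=-6.573, θ₂=-0.153, ω₂=0.747
apply F[30]=-20.000 → step 31: x=0.683, v=-4.468, θ₁=-2.276, ω₁=-7.287, θ₂=-0.145, ω₂=-0.009
apply F[31]=-20.000 → step 32: x=0.585, v=-5.263, θ₁=-2.430, ω₁=-8.205, θ₂=-0.156, ω₂=-1.145
apply F[32]=-20.000 → step 33: x=0.471, v=-6.167, θ₁=-2.605, ω₁=-9.371, θ₂=-0.194, ω₂=-2.800
apply F[33]=-20.000 → step 34: x=0.338, v=-7.141, θ₁=-2.807, ω₁=-10.769, θ₂=-0.272, ω₂=-5.121
apply F[34]=-20.000 → step 35: x=0.186, v=-8.007, θ₁=-3.036, ω₁=-12.163, θ₂=-0.404, ω₂=-8.136
apply F[35]=+20.000 → step 36: x=0.030, v=-7.498, θ₁=-3.278, ω₁=-11.924, θ₂=-0.598, ω₂=-11.216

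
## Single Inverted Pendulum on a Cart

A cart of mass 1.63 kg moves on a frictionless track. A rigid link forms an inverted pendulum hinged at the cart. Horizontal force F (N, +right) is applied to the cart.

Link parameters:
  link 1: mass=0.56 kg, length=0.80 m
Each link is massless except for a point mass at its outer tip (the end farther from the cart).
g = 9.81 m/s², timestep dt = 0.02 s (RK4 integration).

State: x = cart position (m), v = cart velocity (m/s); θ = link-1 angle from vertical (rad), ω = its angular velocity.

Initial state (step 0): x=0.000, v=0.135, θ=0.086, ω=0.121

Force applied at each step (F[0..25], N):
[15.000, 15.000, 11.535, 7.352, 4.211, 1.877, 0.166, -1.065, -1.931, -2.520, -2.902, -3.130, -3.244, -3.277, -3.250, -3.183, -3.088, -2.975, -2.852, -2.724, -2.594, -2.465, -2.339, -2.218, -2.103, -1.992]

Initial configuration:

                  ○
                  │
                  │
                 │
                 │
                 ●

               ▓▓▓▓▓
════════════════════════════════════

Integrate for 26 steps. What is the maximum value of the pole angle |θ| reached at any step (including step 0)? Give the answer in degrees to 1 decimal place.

apply F[0]=+15.000 → step 1: x=0.004, v=0.313, θ=0.086, ω=-0.079
apply F[1]=+15.000 → step 2: x=0.013, v=0.491, θ=0.083, ω=-0.280
apply F[2]=+11.535 → step 3: x=0.024, v=0.627, θ=0.076, ω=-0.430
apply F[3]=+7.352 → step 4: x=0.037, v=0.712, θ=0.066, ω=-0.519
apply F[4]=+4.211 → step 5: x=0.052, v=0.760, θ=0.055, ω=-0.563
apply F[5]=+1.877 → step 6: x=0.067, v=0.779, θ=0.044, ω=-0.576
apply F[6]=+0.166 → step 7: x=0.083, v=0.779, θ=0.033, ω=-0.566
apply F[7]=-1.065 → step 8: x=0.098, v=0.764, θ=0.022, ω=-0.541
apply F[8]=-1.931 → step 9: x=0.113, v=0.739, θ=0.011, ω=-0.506
apply F[9]=-2.520 → step 10: x=0.128, v=0.708, θ=0.001, ω=-0.465
apply F[10]=-2.902 → step 11: x=0.141, v=0.673, θ=-0.007, ω=-0.422
apply F[11]=-3.130 → step 12: x=0.155, v=0.635, θ=-0.015, ω=-0.377
apply F[12]=-3.244 → step 13: x=0.167, v=0.596, θ=-0.023, ω=-0.334
apply F[13]=-3.277 → step 14: x=0.178, v=0.558, θ=-0.029, ω=-0.292
apply F[14]=-3.250 → step 15: x=0.189, v=0.520, θ=-0.034, ω=-0.253
apply F[15]=-3.183 → step 16: x=0.199, v=0.484, θ=-0.039, ω=-0.216
apply F[16]=-3.088 → step 17: x=0.209, v=0.448, θ=-0.043, ω=-0.182
apply F[17]=-2.975 → step 18: x=0.217, v=0.415, θ=-0.046, ω=-0.151
apply F[18]=-2.852 → step 19: x=0.225, v=0.383, θ=-0.049, ω=-0.123
apply F[19]=-2.724 → step 20: x=0.233, v=0.353, θ=-0.051, ω=-0.098
apply F[20]=-2.594 → step 21: x=0.239, v=0.325, θ=-0.053, ω=-0.076
apply F[21]=-2.465 → step 22: x=0.246, v=0.298, θ=-0.054, ω=-0.055
apply F[22]=-2.339 → step 23: x=0.251, v=0.273, θ=-0.055, ω=-0.038
apply F[23]=-2.218 → step 24: x=0.257, v=0.250, θ=-0.056, ω=-0.022
apply F[24]=-2.103 → step 25: x=0.261, v=0.228, θ=-0.056, ω=-0.008
apply F[25]=-1.992 → step 26: x=0.266, v=0.207, θ=-0.056, ω=0.004
Max |angle| over trajectory = 0.086 rad = 5.0°.

Answer: 5.0°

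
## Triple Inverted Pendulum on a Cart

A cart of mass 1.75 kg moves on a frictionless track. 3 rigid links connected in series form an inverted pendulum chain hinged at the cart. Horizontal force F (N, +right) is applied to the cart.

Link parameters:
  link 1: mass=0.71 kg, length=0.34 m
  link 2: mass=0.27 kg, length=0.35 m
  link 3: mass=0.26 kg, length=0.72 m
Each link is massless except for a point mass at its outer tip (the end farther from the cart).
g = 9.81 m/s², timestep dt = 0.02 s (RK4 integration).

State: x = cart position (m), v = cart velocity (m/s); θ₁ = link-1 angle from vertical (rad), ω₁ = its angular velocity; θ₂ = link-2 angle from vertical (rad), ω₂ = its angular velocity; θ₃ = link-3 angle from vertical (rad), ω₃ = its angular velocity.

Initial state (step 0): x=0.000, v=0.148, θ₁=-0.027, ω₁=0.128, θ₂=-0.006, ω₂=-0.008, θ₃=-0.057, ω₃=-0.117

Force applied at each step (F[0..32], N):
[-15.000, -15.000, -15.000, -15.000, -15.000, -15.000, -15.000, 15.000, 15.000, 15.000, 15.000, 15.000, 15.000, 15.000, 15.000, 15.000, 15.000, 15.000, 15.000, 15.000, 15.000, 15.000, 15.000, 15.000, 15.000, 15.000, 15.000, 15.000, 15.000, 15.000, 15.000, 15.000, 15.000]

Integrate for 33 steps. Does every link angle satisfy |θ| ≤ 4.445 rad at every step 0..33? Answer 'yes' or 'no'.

apply F[0]=-15.000 → step 1: x=0.001, v=-0.020, θ₁=-0.020, ω₁=0.600, θ₂=-0.006, ω₂=0.039, θ₃=-0.060, ω₃=-0.145
apply F[1]=-15.000 → step 2: x=-0.001, v=-0.190, θ₁=-0.003, ω₁=1.089, θ₂=-0.005, ω₂=0.075, θ₃=-0.063, ω₃=-0.175
apply F[2]=-15.000 → step 3: x=-0.006, v=-0.362, θ₁=0.024, ω₁=1.608, θ₂=-0.003, ω₂=0.093, θ₃=-0.067, ω₃=-0.205
apply F[3]=-15.000 → step 4: x=-0.015, v=-0.539, θ₁=0.062, ω₁=2.166, θ₂=-0.001, ω₂=0.088, θ₃=-0.071, ω₃=-0.234
apply F[4]=-15.000 → step 5: x=-0.028, v=-0.718, θ₁=0.111, ω₁=2.766, θ₂=0.001, ω₂=0.057, θ₃=-0.076, ω₃=-0.262
apply F[5]=-15.000 → step 6: x=-0.044, v=-0.900, θ₁=0.173, ω₁=3.406, θ₂=0.001, ω₂=0.009, θ₃=-0.081, ω₃=-0.283
apply F[6]=-15.000 → step 7: x=-0.064, v=-1.079, θ₁=0.247, ω₁=4.067, θ₂=0.001, ω₂=-0.036, θ₃=-0.087, ω₃=-0.296
apply F[7]=+15.000 → step 8: x=-0.084, v=-0.931, θ₁=0.327, ω₁=3.881, θ₂=-0.001, ω₂=-0.173, θ₃=-0.093, ω₃=-0.323
apply F[8]=+15.000 → step 9: x=-0.101, v=-0.790, θ₁=0.403, ω₁=3.788, θ₂=-0.006, ω₂=-0.362, θ₃=-0.100, ω₃=-0.351
apply F[9]=+15.000 → step 10: x=-0.116, v=-0.655, θ₁=0.479, ω₁=3.776, θ₂=-0.016, ω₂=-0.596, θ₃=-0.107, ω₃=-0.378
apply F[10]=+15.000 → step 11: x=-0.127, v=-0.523, θ₁=0.555, ω₁=3.830, θ₂=-0.030, ω₂=-0.863, θ₃=-0.115, ω₃=-0.401
apply F[11]=+15.000 → step 12: x=-0.137, v=-0.393, θ₁=0.632, ω₁=3.935, θ₂=-0.051, ω₂=-1.151, θ₃=-0.123, ω₃=-0.418
apply F[12]=+15.000 → step 13: x=-0.143, v=-0.262, θ₁=0.712, ω₁=4.081, θ₂=-0.077, ω₂=-1.446, θ₃=-0.132, ω₃=-0.429
apply F[13]=+15.000 → step 14: x=-0.147, v=-0.128, θ₁=0.796, ω₁=4.256, θ₂=-0.108, ω₂=-1.732, θ₃=-0.141, ω₃=-0.434
apply F[14]=+15.000 → step 15: x=-0.148, v=0.009, θ₁=0.883, ω₁=4.456, θ₂=-0.146, ω₂=-1.998, θ₃=-0.149, ω₃=-0.435
apply F[15]=+15.000 → step 16: x=-0.147, v=0.151, θ₁=0.974, ω₁=4.678, θ₂=-0.188, ω₂=-2.229, θ₃=-0.158, ω₃=-0.435
apply F[16]=+15.000 → step 17: x=-0.142, v=0.298, θ₁=1.070, ω₁=4.925, θ₂=-0.235, ω₂=-2.414, θ₃=-0.167, ω₃=-0.436
apply F[17]=+15.000 → step 18: x=-0.135, v=0.453, θ₁=1.171, ω₁=5.204, θ₂=-0.284, ω₂=-2.541, θ₃=-0.175, ω₃=-0.441
apply F[18]=+15.000 → step 19: x=-0.124, v=0.615, θ₁=1.278, ω₁=5.526, θ₂=-0.336, ω₂=-2.598, θ₃=-0.184, ω₃=-0.450
apply F[19]=+15.000 → step 20: x=-0.110, v=0.789, θ₁=1.393, ω₁=5.910, θ₂=-0.388, ω₂=-2.570, θ₃=-0.193, ω₃=-0.463
apply F[20]=+15.000 → step 21: x=-0.092, v=0.977, θ₁=1.515, ω₁=6.379, θ₂=-0.438, ω₂=-2.444, θ₃=-0.203, ω₃=-0.474
apply F[21]=+15.000 → step 22: x=-0.071, v=1.187, θ₁=1.649, ω₁=6.968, θ₂=-0.485, ω₂=-2.204, θ₃=-0.212, ω₃=-0.472
apply F[22]=+15.000 → step 23: x=-0.045, v=1.429, θ₁=1.795, ω₁=7.718, θ₂=-0.525, ω₂=-1.840, θ₃=-0.222, ω₃=-0.438
apply F[23]=+15.000 → step 24: x=-0.013, v=1.718, θ₁=1.959, ω₁=8.687, θ₂=-0.557, ω₂=-1.364, θ₃=-0.229, ω₃=-0.341
apply F[24]=+15.000 → step 25: x=0.025, v=2.074, θ₁=2.145, ω₁=9.939, θ₂=-0.579, ω₂=-0.844, θ₃=-0.234, ω₃=-0.126
apply F[25]=+15.000 → step 26: x=0.070, v=2.520, θ₁=2.359, ω₁=11.497, θ₂=-0.592, ω₂=-0.514, θ₃=-0.233, ω₃=0.295
apply F[26]=+15.000 → step 27: x=0.126, v=3.044, θ₁=2.605, ω₁=13.157, θ₂=-0.605, ω₂=-0.992, θ₃=-0.220, ω₃=1.046
apply F[27]=+15.000 → step 28: x=0.192, v=3.528, θ₁=2.881, ω₁=14.205, θ₂=-0.644, ω₂=-3.252, θ₃=-0.189, ω₃=2.139
apply F[28]=+15.000 → step 29: x=0.265, v=3.798, θ₁=3.166, ω₁=14.229, θ₂=-0.746, ω₂=-7.087, θ₃=-0.135, ω₃=3.120
apply F[29]=+15.000 → step 30: x=0.342, v=3.864, θ₁=3.449, ω₁=14.137, θ₂=-0.927, ω₂=-10.938, θ₃=-0.069, ω₃=3.308
apply F[30]=+15.000 → step 31: x=0.419, v=3.767, θ₁=3.735, ω₁=14.585, θ₂=-1.182, ω₂=-14.551, θ₃=-0.011, ω₃=2.285
apply F[31]=+15.000 → step 32: x=0.492, v=3.429, θ₁=4.036, ω₁=15.439, θ₂=-1.512, ω₂=-18.433, θ₃=0.010, ω₃=-0.538
apply F[32]=+15.000 → step 33: x=0.554, v=2.742, θ₁=4.347, ω₁=15.394, θ₂=-1.914, ω₂=-21.408, θ₃=-0.049, ω₃=-5.608
Max |angle| over trajectory = 4.347 rad; bound = 4.445 → within bound.

Answer: yes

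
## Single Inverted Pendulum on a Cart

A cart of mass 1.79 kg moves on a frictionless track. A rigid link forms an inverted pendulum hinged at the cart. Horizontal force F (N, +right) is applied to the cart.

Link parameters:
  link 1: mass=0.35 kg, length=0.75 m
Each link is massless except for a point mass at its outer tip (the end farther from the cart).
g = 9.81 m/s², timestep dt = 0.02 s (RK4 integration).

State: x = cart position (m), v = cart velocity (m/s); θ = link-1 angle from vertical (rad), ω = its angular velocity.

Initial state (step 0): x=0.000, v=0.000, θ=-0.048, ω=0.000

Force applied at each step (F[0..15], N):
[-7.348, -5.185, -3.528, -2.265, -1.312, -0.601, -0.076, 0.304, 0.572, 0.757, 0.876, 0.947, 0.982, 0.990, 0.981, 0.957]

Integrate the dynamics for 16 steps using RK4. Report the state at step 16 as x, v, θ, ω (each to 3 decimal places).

apply F[0]=-7.348 → step 1: x=-0.001, v=-0.080, θ=-0.047, ω=0.094
apply F[1]=-5.185 → step 2: x=-0.003, v=-0.136, θ=-0.045, ω=0.157
apply F[2]=-3.528 → step 3: x=-0.006, v=-0.174, θ=-0.041, ω=0.196
apply F[3]=-2.265 → step 4: x=-0.010, v=-0.198, θ=-0.037, ω=0.218
apply F[4]=-1.312 → step 5: x=-0.014, v=-0.211, θ=-0.032, ω=0.227
apply F[5]=-0.601 → step 6: x=-0.018, v=-0.217, θ=-0.028, ω=0.226
apply F[6]=-0.076 → step 7: x=-0.023, v=-0.217, θ=-0.023, ω=0.219
apply F[7]=+0.304 → step 8: x=-0.027, v=-0.213, θ=-0.019, ω=0.208
apply F[8]=+0.572 → step 9: x=-0.031, v=-0.205, θ=-0.015, ω=0.194
apply F[9]=+0.757 → step 10: x=-0.035, v=-0.197, θ=-0.011, ω=0.179
apply F[10]=+0.876 → step 11: x=-0.039, v=-0.186, θ=-0.008, ω=0.163
apply F[11]=+0.947 → step 12: x=-0.042, v=-0.176, θ=-0.005, ω=0.146
apply F[12]=+0.982 → step 13: x=-0.046, v=-0.164, θ=-0.002, ω=0.131
apply F[13]=+0.990 → step 14: x=-0.049, v=-0.153, θ=0.000, ω=0.116
apply F[14]=+0.981 → step 15: x=-0.052, v=-0.142, θ=0.002, ω=0.101
apply F[15]=+0.957 → step 16: x=-0.055, v=-0.132, θ=0.004, ω=0.088

Answer: x=-0.055, v=-0.132, θ=0.004, ω=0.088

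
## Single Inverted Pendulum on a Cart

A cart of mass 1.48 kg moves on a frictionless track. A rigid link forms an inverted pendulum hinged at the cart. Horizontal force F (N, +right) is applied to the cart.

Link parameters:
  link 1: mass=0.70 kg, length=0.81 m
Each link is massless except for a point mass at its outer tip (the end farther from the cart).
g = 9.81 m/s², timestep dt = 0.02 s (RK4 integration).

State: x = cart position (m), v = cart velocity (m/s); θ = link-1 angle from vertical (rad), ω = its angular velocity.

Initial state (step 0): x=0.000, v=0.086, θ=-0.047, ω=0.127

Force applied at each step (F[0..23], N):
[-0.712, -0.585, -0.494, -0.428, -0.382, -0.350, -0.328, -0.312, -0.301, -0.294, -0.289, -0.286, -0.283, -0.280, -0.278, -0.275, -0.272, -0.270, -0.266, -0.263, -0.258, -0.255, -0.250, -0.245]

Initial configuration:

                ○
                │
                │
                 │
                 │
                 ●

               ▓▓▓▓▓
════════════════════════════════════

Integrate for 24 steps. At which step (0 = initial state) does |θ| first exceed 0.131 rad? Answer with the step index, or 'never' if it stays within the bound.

Answer: never

Derivation:
apply F[0]=-0.712 → step 1: x=0.002, v=0.081, θ=-0.045, ω=0.123
apply F[1]=-0.585 → step 2: x=0.003, v=0.077, θ=-0.042, ω=0.117
apply F[2]=-0.494 → step 3: x=0.005, v=0.074, θ=-0.040, ω=0.111
apply F[3]=-0.428 → step 4: x=0.006, v=0.072, θ=-0.038, ω=0.104
apply F[4]=-0.382 → step 5: x=0.008, v=0.070, θ=-0.036, ω=0.097
apply F[5]=-0.350 → step 6: x=0.009, v=0.068, θ=-0.034, ω=0.091
apply F[6]=-0.328 → step 7: x=0.010, v=0.067, θ=-0.032, ω=0.084
apply F[7]=-0.312 → step 8: x=0.012, v=0.066, θ=-0.030, ω=0.078
apply F[8]=-0.301 → step 9: x=0.013, v=0.064, θ=-0.029, ω=0.073
apply F[9]=-0.294 → step 10: x=0.014, v=0.063, θ=-0.028, ω=0.068
apply F[10]=-0.289 → step 11: x=0.016, v=0.062, θ=-0.026, ω=0.063
apply F[11]=-0.286 → step 12: x=0.017, v=0.060, θ=-0.025, ω=0.059
apply F[12]=-0.283 → step 13: x=0.018, v=0.059, θ=-0.024, ω=0.055
apply F[13]=-0.280 → step 14: x=0.019, v=0.057, θ=-0.023, ω=0.051
apply F[14]=-0.278 → step 15: x=0.020, v=0.055, θ=-0.022, ω=0.048
apply F[15]=-0.275 → step 16: x=0.021, v=0.054, θ=-0.021, ω=0.044
apply F[16]=-0.272 → step 17: x=0.022, v=0.052, θ=-0.020, ω=0.042
apply F[17]=-0.270 → step 18: x=0.023, v=0.050, θ=-0.019, ω=0.039
apply F[18]=-0.266 → step 19: x=0.024, v=0.048, θ=-0.018, ω=0.037
apply F[19]=-0.263 → step 20: x=0.025, v=0.046, θ=-0.018, ω=0.035
apply F[20]=-0.258 → step 21: x=0.026, v=0.044, θ=-0.017, ω=0.033
apply F[21]=-0.255 → step 22: x=0.027, v=0.042, θ=-0.016, ω=0.031
apply F[22]=-0.250 → step 23: x=0.028, v=0.041, θ=-0.016, ω=0.030
apply F[23]=-0.245 → step 24: x=0.029, v=0.039, θ=-0.015, ω=0.028
max |θ| = 0.047 ≤ 0.131 over all 25 states.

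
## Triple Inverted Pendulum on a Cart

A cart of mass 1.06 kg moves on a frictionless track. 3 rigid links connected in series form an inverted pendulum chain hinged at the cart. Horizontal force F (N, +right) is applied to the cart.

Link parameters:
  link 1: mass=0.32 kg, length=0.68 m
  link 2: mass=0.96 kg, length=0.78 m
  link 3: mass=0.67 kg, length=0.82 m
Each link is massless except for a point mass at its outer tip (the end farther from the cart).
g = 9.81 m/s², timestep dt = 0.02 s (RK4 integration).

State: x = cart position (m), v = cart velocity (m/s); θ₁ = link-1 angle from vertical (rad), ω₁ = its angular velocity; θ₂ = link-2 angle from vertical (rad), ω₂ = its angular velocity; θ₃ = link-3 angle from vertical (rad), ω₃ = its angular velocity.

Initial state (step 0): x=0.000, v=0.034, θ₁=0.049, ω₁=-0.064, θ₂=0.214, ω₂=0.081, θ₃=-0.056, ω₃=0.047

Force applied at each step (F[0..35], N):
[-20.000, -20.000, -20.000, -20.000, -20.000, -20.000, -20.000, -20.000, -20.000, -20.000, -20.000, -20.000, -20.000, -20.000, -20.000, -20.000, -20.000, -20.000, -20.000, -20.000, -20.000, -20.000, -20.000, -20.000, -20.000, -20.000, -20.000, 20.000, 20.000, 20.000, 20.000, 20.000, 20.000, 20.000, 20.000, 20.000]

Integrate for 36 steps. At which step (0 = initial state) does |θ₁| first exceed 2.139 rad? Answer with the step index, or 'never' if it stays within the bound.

apply F[0]=-20.000 → step 1: x=-0.003, v=-0.357, θ₁=0.052, ω₁=0.345, θ₂=0.218, ω₂=0.307, θ₃=-0.056, ω₃=-0.034
apply F[1]=-20.000 → step 2: x=-0.014, v=-0.749, θ₁=0.063, ω₁=0.767, θ₂=0.226, ω₂=0.521, θ₃=-0.057, ω₃=-0.112
apply F[2]=-20.000 → step 3: x=-0.033, v=-1.143, θ₁=0.083, ω₁=1.219, θ₂=0.239, ω₂=0.709, θ₃=-0.060, ω₃=-0.185
apply F[3]=-20.000 → step 4: x=-0.060, v=-1.539, θ₁=0.112, ω₁=1.715, θ₂=0.254, ω₂=0.854, θ₃=-0.065, ω₃=-0.247
apply F[4]=-20.000 → step 5: x=-0.095, v=-1.932, θ₁=0.152, ω₁=2.262, θ₂=0.272, ω₂=0.942, θ₃=-0.070, ω₃=-0.290
apply F[5]=-20.000 → step 6: x=-0.137, v=-2.316, θ₁=0.203, ω₁=2.852, θ₂=0.292, ω₂=0.966, θ₃=-0.076, ω₃=-0.304
apply F[6]=-20.000 → step 7: x=-0.187, v=-2.677, θ₁=0.266, ω₁=3.453, θ₂=0.311, ω₂=0.937, θ₃=-0.082, ω₃=-0.274
apply F[7]=-20.000 → step 8: x=-0.244, v=-2.999, θ₁=0.340, ω₁=4.002, θ₂=0.329, ω₂=0.892, θ₃=-0.087, ω₃=-0.192
apply F[8]=-20.000 → step 9: x=-0.307, v=-3.270, θ₁=0.425, ω₁=4.426, θ₂=0.347, ω₂=0.896, θ₃=-0.089, ω₃=-0.060
apply F[9]=-20.000 → step 10: x=-0.375, v=-3.490, θ₁=0.516, ω₁=4.688, θ₂=0.365, ω₂=1.000, θ₃=-0.089, ω₃=0.104
apply F[10]=-20.000 → step 11: x=-0.446, v=-3.674, θ₁=0.612, ω₁=4.800, θ₂=0.387, ω₂=1.219, θ₃=-0.085, ω₃=0.283
apply F[11]=-20.000 → step 12: x=-0.521, v=-3.833, θ₁=0.708, ω₁=4.803, θ₂=0.415, ω₂=1.537, θ₃=-0.078, ω₃=0.463
apply F[12]=-20.000 → step 13: x=-0.599, v=-3.977, θ₁=0.803, ω₁=4.729, θ₂=0.449, ω₂=1.928, θ₃=-0.067, ω₃=0.641
apply F[13]=-20.000 → step 14: x=-0.680, v=-4.110, θ₁=0.896, ω₁=4.597, θ₂=0.492, ω₂=2.372, θ₃=-0.052, ω₃=0.821
apply F[14]=-20.000 → step 15: x=-0.764, v=-4.232, θ₁=0.987, ω₁=4.415, θ₂=0.544, ω₂=2.851, θ₃=-0.034, ω₃=1.007
apply F[15]=-20.000 → step 16: x=-0.849, v=-4.343, θ₁=1.073, ω₁=4.182, θ₂=0.606, ω₂=3.354, θ₃=-0.012, ω₃=1.207
apply F[16]=-20.000 → step 17: x=-0.937, v=-4.440, θ₁=1.154, ω₁=3.895, θ₂=0.679, ω₂=3.872, θ₃=0.015, ω₃=1.428
apply F[17]=-20.000 → step 18: x=-1.027, v=-4.520, θ₁=1.228, ω₁=3.552, θ₂=0.761, ω₂=4.393, θ₃=0.046, ω₃=1.681
apply F[18]=-20.000 → step 19: x=-1.118, v=-4.576, θ₁=1.295, ω₁=3.156, θ₂=0.854, ω₂=4.908, θ₃=0.082, ω₃=1.978
apply F[19]=-20.000 → step 20: x=-1.210, v=-4.602, θ₁=1.354, ω₁=2.721, θ₂=0.958, ω₂=5.400, θ₃=0.125, ω₃=2.331
apply F[20]=-20.000 → step 21: x=-1.302, v=-4.589, θ₁=1.404, ω₁=2.278, θ₂=1.070, ω₂=5.843, θ₃=0.176, ω₃=2.756
apply F[21]=-20.000 → step 22: x=-1.393, v=-4.529, θ₁=1.446, ω₁=1.883, θ₂=1.191, ω₂=6.195, θ₃=0.236, ω₃=3.263
apply F[22]=-20.000 → step 23: x=-1.483, v=-4.422, θ₁=1.480, ω₁=1.622, θ₂=1.317, ω₂=6.393, θ₃=0.307, ω₃=3.852
apply F[23]=-20.000 → step 24: x=-1.570, v=-4.280, θ₁=1.512, ω₁=1.581, θ₂=1.445, ω₂=6.373, θ₃=0.391, ω₃=4.501
apply F[24]=-20.000 → step 25: x=-1.654, v=-4.130, θ₁=1.545, ω₁=1.803, θ₂=1.570, ω₂=6.103, θ₃=0.487, ω₃=5.168
apply F[25]=-20.000 → step 26: x=-1.735, v=-3.994, θ₁=1.586, ω₁=2.260, θ₂=1.688, ω₂=5.602, θ₃=0.597, ω₃=5.811
apply F[26]=-20.000 → step 27: x=-1.814, v=-3.879, θ₁=1.637, ω₁=2.874, θ₂=1.793, ω₂=4.922, θ₃=0.719, ω₃=6.410
apply F[27]=+20.000 → step 28: x=-1.887, v=-3.422, θ₁=1.699, ω₁=3.372, θ₂=1.887, ω₂=4.501, θ₃=0.850, ω₃=6.613
apply F[28]=+20.000 → step 29: x=-1.950, v=-2.948, θ₁=1.772, ω₁=3.940, θ₂=1.973, ω₂=4.043, θ₃=0.984, ω₃=6.817
apply F[29]=+20.000 → step 30: x=-2.004, v=-2.440, θ₁=1.857, ω₁=4.591, θ₂=2.049, ω₂=3.536, θ₃=1.122, ω₃=7.036
apply F[30]=+20.000 → step 31: x=-2.048, v=-1.873, θ₁=1.956, ω₁=5.346, θ₂=2.114, ω₂=2.974, θ₃=1.266, ω₃=7.292
apply F[31]=+20.000 → step 32: x=-2.079, v=-1.212, θ₁=2.072, ω₁=6.231, θ₂=2.167, ω₂=2.364, θ₃=1.414, ω₃=7.615
apply F[32]=+20.000 → step 33: x=-2.095, v=-0.404, θ₁=2.207, ω₁=7.231, θ₂=2.209, ω₂=1.779, θ₃=1.571, ω₃=8.046
apply F[33]=+20.000 → step 34: x=-2.094, v=0.596, θ₁=2.361, ω₁=8.181, θ₂=2.240, ω₂=1.470, θ₃=1.737, ω₃=8.605
apply F[34]=+20.000 → step 35: x=-2.070, v=1.726, θ₁=2.530, ω₁=8.637, θ₂=2.272, ω₂=1.906, θ₃=1.915, ω₃=9.206
apply F[35]=+20.000 → step 36: x=-2.025, v=2.787, θ₁=2.700, ω₁=8.216, θ₂=2.323, ω₂=3.324, θ₃=2.105, ω₃=9.678
|θ₁| = 2.207 > 2.139 first at step 33.

Answer: 33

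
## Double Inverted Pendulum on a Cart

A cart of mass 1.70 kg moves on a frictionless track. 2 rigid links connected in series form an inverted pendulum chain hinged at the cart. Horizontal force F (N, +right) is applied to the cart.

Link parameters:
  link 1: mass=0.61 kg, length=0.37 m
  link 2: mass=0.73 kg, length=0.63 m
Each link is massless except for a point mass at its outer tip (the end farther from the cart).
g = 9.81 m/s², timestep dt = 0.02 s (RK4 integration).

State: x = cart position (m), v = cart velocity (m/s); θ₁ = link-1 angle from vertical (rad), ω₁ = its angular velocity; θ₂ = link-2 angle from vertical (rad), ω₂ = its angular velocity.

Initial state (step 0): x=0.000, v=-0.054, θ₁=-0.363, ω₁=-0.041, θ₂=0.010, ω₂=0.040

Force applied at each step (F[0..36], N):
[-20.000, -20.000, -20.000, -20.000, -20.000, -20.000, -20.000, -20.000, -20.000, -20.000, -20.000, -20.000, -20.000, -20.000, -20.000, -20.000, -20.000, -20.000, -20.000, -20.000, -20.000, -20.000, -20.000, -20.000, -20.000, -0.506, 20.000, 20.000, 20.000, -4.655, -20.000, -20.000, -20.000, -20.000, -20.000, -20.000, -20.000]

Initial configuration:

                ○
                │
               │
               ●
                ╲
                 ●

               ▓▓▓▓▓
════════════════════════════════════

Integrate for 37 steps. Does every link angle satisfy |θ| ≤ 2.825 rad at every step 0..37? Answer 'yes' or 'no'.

apply F[0]=-20.000 → step 1: x=-0.003, v=-0.230, θ₁=-0.364, ω₁=-0.018, θ₂=0.013, ω₂=0.310
apply F[1]=-20.000 → step 2: x=-0.009, v=-0.406, θ₁=-0.364, ω₁=0.006, θ₂=0.022, ω₂=0.583
apply F[2]=-20.000 → step 3: x=-0.019, v=-0.584, θ₁=-0.363, ω₁=0.032, θ₂=0.037, ω₂=0.859
apply F[3]=-20.000 → step 4: x=-0.033, v=-0.762, θ₁=-0.362, ω₁=0.064, θ₂=0.057, ω₂=1.139
apply F[4]=-20.000 → step 5: x=-0.050, v=-0.943, θ₁=-0.361, ω₁=0.106, θ₂=0.082, ω₂=1.425
apply F[5]=-20.000 → step 6: x=-0.070, v=-1.126, θ₁=-0.358, ω₁=0.161, θ₂=0.114, ω₂=1.715
apply F[6]=-20.000 → step 7: x=-0.095, v=-1.312, θ₁=-0.354, ω₁=0.236, θ₂=0.151, ω₂=2.009
apply F[7]=-20.000 → step 8: x=-0.123, v=-1.501, θ₁=-0.348, ω₁=0.338, θ₂=0.194, ω₂=2.306
apply F[8]=-20.000 → step 9: x=-0.155, v=-1.694, θ₁=-0.340, ω₁=0.477, θ₂=0.243, ω₂=2.602
apply F[9]=-20.000 → step 10: x=-0.191, v=-1.891, θ₁=-0.329, ω₁=0.662, θ₂=0.298, ω₂=2.895
apply F[10]=-20.000 → step 11: x=-0.230, v=-2.092, θ₁=-0.314, ω₁=0.903, θ₂=0.359, ω₂=3.181
apply F[11]=-20.000 → step 12: x=-0.274, v=-2.299, θ₁=-0.292, ω₁=1.213, θ₂=0.425, ω₂=3.454
apply F[12]=-20.000 → step 13: x=-0.322, v=-2.510, θ₁=-0.264, ω₁=1.604, θ₂=0.497, ω₂=3.709
apply F[13]=-20.000 → step 14: x=-0.375, v=-2.728, θ₁=-0.228, ω₁=2.086, θ₂=0.574, ω₂=3.935
apply F[14]=-20.000 → step 15: x=-0.432, v=-2.951, θ₁=-0.180, ω₁=2.672, θ₂=0.654, ω₂=4.121
apply F[15]=-20.000 → step 16: x=-0.493, v=-3.181, θ₁=-0.120, ω₁=3.372, θ₂=0.738, ω₂=4.248
apply F[16]=-20.000 → step 17: x=-0.559, v=-3.415, θ₁=-0.045, ω₁=4.189, θ₂=0.824, ω₂=4.292
apply F[17]=-20.000 → step 18: x=-0.629, v=-3.650, θ₁=0.048, ω₁=5.124, θ₂=0.909, ω₂=4.221
apply F[18]=-20.000 → step 19: x=-0.705, v=-3.878, θ₁=0.161, ω₁=6.164, θ₂=0.991, ω₂=4.000
apply F[19]=-20.000 → step 20: x=-0.784, v=-4.084, θ₁=0.295, ω₁=7.279, θ₂=1.068, ω₂=3.600
apply F[20]=-20.000 → step 21: x=-0.868, v=-4.246, θ₁=0.452, ω₁=8.424, θ₂=1.134, ω₂=3.011
apply F[21]=-20.000 → step 22: x=-0.954, v=-4.332, θ₁=0.632, ω₁=9.531, θ₂=1.187, ω₂=2.273
apply F[22]=-20.000 → step 23: x=-1.040, v=-4.311, θ₁=0.833, ω₁=10.511, θ₂=1.225, ω₂=1.503
apply F[23]=-20.000 → step 24: x=-1.125, v=-4.167, θ₁=1.051, ω₁=11.254, θ₂=1.248, ω₂=0.901
apply F[24]=-20.000 → step 25: x=-1.206, v=-3.920, θ₁=1.281, ω₁=11.674, θ₂=1.264, ω₂=0.692
apply F[25]=-0.506 → step 26: x=-1.281, v=-3.494, θ₁=1.515, ω₁=11.772, θ₂=1.279, ω₂=0.938
apply F[26]=+20.000 → step 27: x=-1.345, v=-2.921, θ₁=1.752, ω₁=11.950, θ₂=1.302, ω₂=1.443
apply F[27]=+20.000 → step 28: x=-1.397, v=-2.344, θ₁=1.994, ω₁=12.228, θ₂=1.339, ω₂=2.279
apply F[28]=+20.000 → step 29: x=-1.438, v=-1.769, θ₁=2.242, ω₁=12.567, θ₂=1.396, ω₂=3.485
apply F[29]=-4.655 → step 30: x=-1.471, v=-1.467, θ₁=2.490, ω₁=12.224, θ₂=1.483, ω₂=5.298
apply F[30]=-20.000 → step 31: x=-1.499, v=-1.433, θ₁=2.724, ω₁=10.990, θ₂=1.610, ω₂=7.350
apply F[31]=-20.000 → step 32: x=-1.529, v=-1.524, θ₁=2.925, ω₁=9.028, θ₂=1.776, ω₂=9.206
apply F[32]=-20.000 → step 33: x=-1.561, v=-1.707, θ₁=3.080, ω₁=6.329, θ₂=1.976, ω₂=10.731
apply F[33]=-20.000 → step 34: x=-1.597, v=-1.940, θ₁=3.174, ω₁=3.023, θ₂=2.204, ω₂=12.033
apply F[34]=-20.000 → step 35: x=-1.639, v=-2.197, θ₁=3.197, ω₁=-0.846, θ₂=2.458, ω₂=13.480
apply F[35]=-20.000 → step 36: x=-1.685, v=-2.457, θ₁=3.137, ω₁=-5.185, θ₂=2.747, ω₂=15.477
apply F[36]=-20.000 → step 37: x=-1.736, v=-2.567, θ₁=3.004, ω₁=-7.264, θ₂=3.073, ω₂=16.635
Max |angle| over trajectory = 3.197 rad; bound = 2.825 → exceeded.

Answer: no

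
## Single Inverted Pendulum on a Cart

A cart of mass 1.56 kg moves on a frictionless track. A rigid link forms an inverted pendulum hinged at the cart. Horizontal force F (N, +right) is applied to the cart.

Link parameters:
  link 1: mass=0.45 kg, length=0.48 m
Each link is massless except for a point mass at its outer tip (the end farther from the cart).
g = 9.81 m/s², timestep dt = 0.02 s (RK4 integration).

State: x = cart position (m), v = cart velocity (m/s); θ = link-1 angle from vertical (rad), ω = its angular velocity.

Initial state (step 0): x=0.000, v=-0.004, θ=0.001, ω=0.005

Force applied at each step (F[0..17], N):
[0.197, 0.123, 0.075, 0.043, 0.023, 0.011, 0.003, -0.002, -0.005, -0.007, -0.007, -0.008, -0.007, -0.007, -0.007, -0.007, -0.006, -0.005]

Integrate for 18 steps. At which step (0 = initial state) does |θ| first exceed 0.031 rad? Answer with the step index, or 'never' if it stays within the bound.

apply F[0]=+0.197 → step 1: x=-0.000, v=-0.002, θ=0.001, ω=0.000
apply F[1]=+0.123 → step 2: x=-0.000, v=-0.000, θ=0.001, ω=-0.002
apply F[2]=+0.075 → step 3: x=-0.000, v=0.001, θ=0.001, ω=-0.004
apply F[3]=+0.043 → step 4: x=-0.000, v=0.001, θ=0.001, ω=-0.005
apply F[4]=+0.023 → step 5: x=-0.000, v=0.002, θ=0.001, ω=-0.005
apply F[5]=+0.011 → step 6: x=0.000, v=0.002, θ=0.001, ω=-0.005
apply F[6]=+0.003 → step 7: x=0.000, v=0.002, θ=0.001, ω=-0.004
apply F[7]=-0.002 → step 8: x=0.000, v=0.002, θ=0.001, ω=-0.004
apply F[8]=-0.005 → step 9: x=0.000, v=0.002, θ=0.000, ω=-0.004
apply F[9]=-0.007 → step 10: x=0.000, v=0.001, θ=0.000, ω=-0.003
apply F[10]=-0.007 → step 11: x=0.000, v=0.001, θ=0.000, ω=-0.003
apply F[11]=-0.008 → step 12: x=0.000, v=0.001, θ=0.000, ω=-0.003
apply F[12]=-0.007 → step 13: x=0.000, v=0.001, θ=0.000, ω=-0.002
apply F[13]=-0.007 → step 14: x=0.000, v=0.001, θ=0.000, ω=-0.002
apply F[14]=-0.007 → step 15: x=0.000, v=0.001, θ=0.000, ω=-0.002
apply F[15]=-0.007 → step 16: x=0.000, v=0.001, θ=0.000, ω=-0.001
apply F[16]=-0.006 → step 17: x=0.000, v=0.001, θ=0.000, ω=-0.001
apply F[17]=-0.005 → step 18: x=0.000, v=0.001, θ=0.000, ω=-0.001
max |θ| = 0.001 ≤ 0.031 over all 19 states.

Answer: never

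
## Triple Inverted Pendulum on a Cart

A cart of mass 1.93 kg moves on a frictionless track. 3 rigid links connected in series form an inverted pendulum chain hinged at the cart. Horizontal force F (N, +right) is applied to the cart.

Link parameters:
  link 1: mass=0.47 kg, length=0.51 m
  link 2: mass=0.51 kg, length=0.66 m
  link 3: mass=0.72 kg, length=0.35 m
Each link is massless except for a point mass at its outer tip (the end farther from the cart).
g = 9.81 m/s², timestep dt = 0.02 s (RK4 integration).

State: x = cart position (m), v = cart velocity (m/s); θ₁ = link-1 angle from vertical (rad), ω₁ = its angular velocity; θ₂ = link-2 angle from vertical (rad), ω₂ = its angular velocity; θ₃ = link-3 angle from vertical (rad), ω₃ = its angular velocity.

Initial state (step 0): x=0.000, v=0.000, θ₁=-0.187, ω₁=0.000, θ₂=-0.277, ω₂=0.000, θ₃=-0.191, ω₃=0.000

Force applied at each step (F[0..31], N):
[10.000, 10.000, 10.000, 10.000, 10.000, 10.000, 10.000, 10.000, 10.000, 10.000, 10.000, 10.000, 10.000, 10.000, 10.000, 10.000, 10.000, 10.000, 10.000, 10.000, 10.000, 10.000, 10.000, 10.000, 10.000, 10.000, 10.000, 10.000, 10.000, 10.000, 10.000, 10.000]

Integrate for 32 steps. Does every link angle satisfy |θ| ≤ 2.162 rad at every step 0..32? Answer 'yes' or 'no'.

apply F[0]=+10.000 → step 1: x=0.001, v=0.131, θ₁=-0.189, ω₁=-0.249, θ₂=-0.278, ω₂=-0.110, θ₃=-0.190, ω₃=0.097
apply F[1]=+10.000 → step 2: x=0.005, v=0.261, θ₁=-0.197, ω₁=-0.503, θ₂=-0.281, ω₂=-0.217, θ₃=-0.187, ω₃=0.197
apply F[2]=+10.000 → step 3: x=0.012, v=0.393, θ₁=-0.210, ω₁=-0.769, θ₂=-0.287, ω₂=-0.319, θ₃=-0.182, ω₃=0.302
apply F[3]=+10.000 → step 4: x=0.021, v=0.525, θ₁=-0.228, ω₁=-1.050, θ₂=-0.294, ω₂=-0.413, θ₃=-0.175, ω₃=0.415
apply F[4]=+10.000 → step 5: x=0.033, v=0.657, θ₁=-0.252, ω₁=-1.352, θ₂=-0.303, ω₂=-0.494, θ₃=-0.165, ω₃=0.535
apply F[5]=+10.000 → step 6: x=0.047, v=0.790, θ₁=-0.282, ω₁=-1.678, θ₂=-0.314, ω₂=-0.561, θ₃=-0.154, ω₃=0.659
apply F[6]=+10.000 → step 7: x=0.064, v=0.921, θ₁=-0.319, ω₁=-2.026, θ₂=-0.326, ω₂=-0.609, θ₃=-0.139, ω₃=0.780
apply F[7]=+10.000 → step 8: x=0.084, v=1.049, θ₁=-0.363, ω₁=-2.395, θ₂=-0.338, ω₂=-0.638, θ₃=-0.122, ω₃=0.889
apply F[8]=+10.000 → step 9: x=0.106, v=1.171, θ₁=-0.415, ω₁=-2.775, θ₂=-0.351, ω₂=-0.648, θ₃=-0.104, ω₃=0.974
apply F[9]=+10.000 → step 10: x=0.131, v=1.286, θ₁=-0.474, ω₁=-3.154, θ₂=-0.364, ω₂=-0.647, θ₃=-0.084, ω₃=1.019
apply F[10]=+10.000 → step 11: x=0.158, v=1.390, θ₁=-0.541, ω₁=-3.517, θ₂=-0.377, ω₂=-0.644, θ₃=-0.063, ω₃=1.015
apply F[11]=+10.000 → step 12: x=0.186, v=1.481, θ₁=-0.615, ω₁=-3.850, θ₂=-0.390, ω₂=-0.652, θ₃=-0.043, ω₃=0.956
apply F[12]=+10.000 → step 13: x=0.217, v=1.559, θ₁=-0.695, ω₁=-4.145, θ₂=-0.403, ω₂=-0.685, θ₃=-0.025, ω₃=0.843
apply F[13]=+10.000 → step 14: x=0.249, v=1.624, θ₁=-0.780, ω₁=-4.398, θ₂=-0.417, ω₂=-0.752, θ₃=-0.010, ω₃=0.684
apply F[14]=+10.000 → step 15: x=0.282, v=1.678, θ₁=-0.870, ω₁=-4.612, θ₂=-0.433, ω₂=-0.862, θ₃=0.002, ω₃=0.487
apply F[15]=+10.000 → step 16: x=0.316, v=1.720, θ₁=-0.965, ω₁=-4.791, θ₂=-0.452, ω₂=-1.017, θ₃=0.009, ω₃=0.262
apply F[16]=+10.000 → step 17: x=0.350, v=1.753, θ₁=-1.062, ω₁=-4.941, θ₂=-0.474, ω₂=-1.219, θ₃=0.012, ω₃=0.015
apply F[17]=+10.000 → step 18: x=0.386, v=1.778, θ₁=-1.162, ω₁=-5.066, θ₂=-0.501, ω₂=-1.467, θ₃=0.010, ω₃=-0.251
apply F[18]=+10.000 → step 19: x=0.421, v=1.795, θ₁=-1.264, ω₁=-5.168, θ₂=-0.533, ω₂=-1.760, θ₃=0.002, ω₃=-0.533
apply F[19]=+10.000 → step 20: x=0.457, v=1.805, θ₁=-1.369, ω₁=-5.247, θ₂=-0.572, ω₂=-2.094, θ₃=-0.012, ω₃=-0.835
apply F[20]=+10.000 → step 21: x=0.494, v=1.810, θ₁=-1.474, ω₁=-5.299, θ₂=-0.617, ω₂=-2.466, θ₃=-0.032, ω₃=-1.161
apply F[21]=+10.000 → step 22: x=0.530, v=1.808, θ₁=-1.580, ω₁=-5.319, θ₂=-0.671, ω₂=-2.873, θ₃=-0.058, ω₃=-1.517
apply F[22]=+10.000 → step 23: x=0.566, v=1.803, θ₁=-1.687, ω₁=-5.299, θ₂=-0.733, ω₂=-3.307, θ₃=-0.093, ω₃=-1.914
apply F[23]=+10.000 → step 24: x=0.602, v=1.795, θ₁=-1.792, ω₁=-5.228, θ₂=-0.803, ω₂=-3.762, θ₃=-0.135, ω₃=-2.362
apply F[24]=+10.000 → step 25: x=0.638, v=1.786, θ₁=-1.895, ω₁=-5.093, θ₂=-0.883, ω₂=-4.228, θ₃=-0.188, ω₃=-2.874
apply F[25]=+10.000 → step 26: x=0.673, v=1.776, θ₁=-1.995, ω₁=-4.882, θ₂=-0.972, ω₂=-4.691, θ₃=-0.251, ω₃=-3.465
apply F[26]=+10.000 → step 27: x=0.709, v=1.769, θ₁=-2.090, ω₁=-4.581, θ₂=-1.071, ω₂=-5.138, θ₃=-0.327, ω₃=-4.150
apply F[27]=+10.000 → step 28: x=0.744, v=1.763, θ₁=-2.178, ω₁=-4.179, θ₂=-1.178, ω₂=-5.552, θ₃=-0.418, ω₃=-4.945
apply F[28]=+10.000 → step 29: x=0.779, v=1.759, θ₁=-2.256, ω₁=-3.667, θ₂=-1.292, ω₂=-5.918, θ₃=-0.525, ω₃=-5.864
apply F[29]=+10.000 → step 30: x=0.814, v=1.756, θ₁=-2.324, ω₁=-3.041, θ₂=-1.414, ω₂=-6.221, θ₃=-0.653, ω₃=-6.925
apply F[30]=+10.000 → step 31: x=0.850, v=1.748, θ₁=-2.377, ω₁=-2.299, θ₂=-1.541, ω₂=-6.452, θ₃=-0.804, ω₃=-8.151
apply F[31]=+10.000 → step 32: x=0.884, v=1.728, θ₁=-2.415, ω₁=-1.439, θ₂=-1.671, ω₂=-6.604, θ₃=-0.980, ω₃=-9.577
Max |angle| over trajectory = 2.415 rad; bound = 2.162 → exceeded.

Answer: no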